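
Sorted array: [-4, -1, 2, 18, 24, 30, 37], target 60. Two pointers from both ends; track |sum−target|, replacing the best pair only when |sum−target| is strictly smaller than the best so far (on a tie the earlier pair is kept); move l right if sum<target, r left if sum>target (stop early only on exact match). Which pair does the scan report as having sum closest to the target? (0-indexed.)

[0,6] -4+37=33 d=27 * → l++
[1,6] -1+37=36 d=24 * → l++
[2,6] 2+37=39 d=21 * → l++
[3,6] 18+37=55 d=5 * → l++
[4,6] 24+37=61 d=1 * → r--
[4,5] 24+30=54 d=6 → l++

pair (24, 37) with sum 61 (|Δ|=1)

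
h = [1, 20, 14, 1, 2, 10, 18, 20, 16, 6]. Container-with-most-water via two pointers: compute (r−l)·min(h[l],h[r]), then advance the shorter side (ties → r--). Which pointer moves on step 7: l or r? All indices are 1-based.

r

[1,10] min(1,6)*9=9 best=9 * → l++
[2,10] min(20,6)*8=48 best=48 * → r--
[2,9] min(20,16)*7=112 best=112 * → r--
[2,8] min(20,20)*6=120 best=120 * → r--
[2,7] min(20,18)*5=90 best=120 → r--
[2,6] min(20,10)*4=40 best=120 → r--
[2,5] min(20,2)*3=6 best=120 → r--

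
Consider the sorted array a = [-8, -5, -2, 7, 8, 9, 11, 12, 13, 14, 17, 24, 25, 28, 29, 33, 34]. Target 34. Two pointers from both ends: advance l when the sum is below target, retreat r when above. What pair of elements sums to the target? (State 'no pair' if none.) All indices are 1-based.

(9, 25)

[1,17] -8+34=26 <34 → l++
[2,17] -5+34=29 <34 → l++
[3,17] -2+34=32 <34 → l++
[4,17] 7+34=41 >34 → r--
[4,16] 7+33=40 >34 → r--
[4,15] 7+29=36 >34 → r--
[4,14] 7+28=35 >34 → r--
[4,13] 7+25=32 <34 → l++
[5,13] 8+25=33 <34 → l++
[6,13] 9+25=34 → found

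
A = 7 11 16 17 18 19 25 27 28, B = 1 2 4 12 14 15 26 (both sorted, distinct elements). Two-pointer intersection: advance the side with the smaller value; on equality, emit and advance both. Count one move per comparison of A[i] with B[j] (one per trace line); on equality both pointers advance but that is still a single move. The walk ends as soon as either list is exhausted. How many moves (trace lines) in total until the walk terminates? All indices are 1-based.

i=1 j=1: 7>1, j++
i=1 j=2: 7>2, j++
i=1 j=3: 7>4, j++
i=1 j=4: 7<12, i++
i=2 j=4: 11<12, i++
i=3 j=4: 16>12, j++
i=3 j=5: 16>14, j++
i=3 j=6: 16>15, j++
i=3 j=7: 16<26, i++
i=4 j=7: 17<26, i++
i=5 j=7: 18<26, i++
i=6 j=7: 19<26, i++
i=7 j=7: 25<26, i++
i=8 j=7: 27>26, j++

14 moves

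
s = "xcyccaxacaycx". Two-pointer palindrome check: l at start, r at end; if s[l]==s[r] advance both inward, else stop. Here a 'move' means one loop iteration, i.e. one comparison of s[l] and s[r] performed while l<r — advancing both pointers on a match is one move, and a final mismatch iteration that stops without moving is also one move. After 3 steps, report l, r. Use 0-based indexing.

[0,12] 'x'=='x' → l++,r--
[1,11] 'c'=='c' → l++,r--
[2,10] 'y'=='y' → l++,r--

l=3, r=9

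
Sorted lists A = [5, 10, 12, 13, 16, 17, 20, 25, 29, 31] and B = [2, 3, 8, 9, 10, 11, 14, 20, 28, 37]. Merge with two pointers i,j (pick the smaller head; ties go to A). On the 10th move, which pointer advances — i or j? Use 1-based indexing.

i

i=1 j=1: A[i]=5>B[j]=2 take 2, j++
i=1 j=2: A[i]=5>B[j]=3 take 3, j++
i=1 j=3: A[i]=5<=B[j]=8 take 5, i++
i=2 j=3: A[i]=10>B[j]=8 take 8, j++
i=2 j=4: A[i]=10>B[j]=9 take 9, j++
i=2 j=5: A[i]=10<=B[j]=10 take 10, i++
i=3 j=5: A[i]=12>B[j]=10 take 10, j++
i=3 j=6: A[i]=12>B[j]=11 take 11, j++
i=3 j=7: A[i]=12<=B[j]=14 take 12, i++
i=4 j=7: A[i]=13<=B[j]=14 take 13, i++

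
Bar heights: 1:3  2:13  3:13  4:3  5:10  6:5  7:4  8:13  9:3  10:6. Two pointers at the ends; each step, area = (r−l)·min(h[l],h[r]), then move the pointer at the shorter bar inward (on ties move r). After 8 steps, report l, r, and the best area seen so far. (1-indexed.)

l=1 r=10: min(3,6)*9=27 best=27 *, l++
l=2 r=10: min(13,6)*8=48 best=48 *, r--
l=2 r=9: min(13,3)*7=21 best=48, r--
l=2 r=8: min(13,13)*6=78 best=78 *, r--
l=2 r=7: min(13,4)*5=20 best=78, r--
l=2 r=6: min(13,5)*4=20 best=78, r--
l=2 r=5: min(13,10)*3=30 best=78, r--
l=2 r=4: min(13,3)*2=6 best=78, r--

l=2, r=3, best area=78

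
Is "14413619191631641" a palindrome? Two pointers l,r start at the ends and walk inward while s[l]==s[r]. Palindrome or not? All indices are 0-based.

not a palindrome (mismatch at 2,14)

[0,16] '1'=='1' → l++,r--
[1,15] '4'=='4' → l++,r--
[2,14] '4'!='6' → stop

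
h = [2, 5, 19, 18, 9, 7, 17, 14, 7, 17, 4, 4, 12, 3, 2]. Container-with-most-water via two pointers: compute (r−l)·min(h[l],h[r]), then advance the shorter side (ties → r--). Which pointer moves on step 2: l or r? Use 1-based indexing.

l=1 r=15: min(2,2)*14=28 best=28 *, r--
l=1 r=14: min(2,3)*13=26 best=28, l++

l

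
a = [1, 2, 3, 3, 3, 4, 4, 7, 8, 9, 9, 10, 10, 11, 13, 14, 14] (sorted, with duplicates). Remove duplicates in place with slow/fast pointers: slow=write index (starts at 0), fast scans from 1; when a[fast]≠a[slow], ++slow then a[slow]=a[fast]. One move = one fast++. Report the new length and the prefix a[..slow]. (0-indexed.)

length 11; prefix = [1, 2, 3, 4, 7, 8, 9, 10, 11, 13, 14]

slow=0 fast=1: a[fast]=2≠a[slow]=1 write a[1]=2, slow++,fast++
slow=1 fast=2: a[fast]=3≠a[slow]=2 write a[2]=3, slow++,fast++
slow=2 fast=3: a[fast]=3=a[slow] dup, fast++
slow=2 fast=4: a[fast]=3=a[slow] dup, fast++
slow=2 fast=5: a[fast]=4≠a[slow]=3 write a[3]=4, slow++,fast++
slow=3 fast=6: a[fast]=4=a[slow] dup, fast++
slow=3 fast=7: a[fast]=7≠a[slow]=4 write a[4]=7, slow++,fast++
slow=4 fast=8: a[fast]=8≠a[slow]=7 write a[5]=8, slow++,fast++
slow=5 fast=9: a[fast]=9≠a[slow]=8 write a[6]=9, slow++,fast++
slow=6 fast=10: a[fast]=9=a[slow] dup, fast++
slow=6 fast=11: a[fast]=10≠a[slow]=9 write a[7]=10, slow++,fast++
slow=7 fast=12: a[fast]=10=a[slow] dup, fast++
slow=7 fast=13: a[fast]=11≠a[slow]=10 write a[8]=11, slow++,fast++
slow=8 fast=14: a[fast]=13≠a[slow]=11 write a[9]=13, slow++,fast++
slow=9 fast=15: a[fast]=14≠a[slow]=13 write a[10]=14, slow++,fast++
slow=10 fast=16: a[fast]=14=a[slow] dup, fast++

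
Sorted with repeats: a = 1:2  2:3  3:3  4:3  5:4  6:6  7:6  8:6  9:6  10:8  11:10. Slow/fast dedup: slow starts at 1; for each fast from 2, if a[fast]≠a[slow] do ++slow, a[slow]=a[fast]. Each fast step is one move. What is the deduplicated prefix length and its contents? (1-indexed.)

slow=1 fast=2: a[fast]=3≠a[slow]=2 write a[2]=3, slow++,fast++
slow=2 fast=3: a[fast]=3=a[slow] dup, fast++
slow=2 fast=4: a[fast]=3=a[slow] dup, fast++
slow=2 fast=5: a[fast]=4≠a[slow]=3 write a[3]=4, slow++,fast++
slow=3 fast=6: a[fast]=6≠a[slow]=4 write a[4]=6, slow++,fast++
slow=4 fast=7: a[fast]=6=a[slow] dup, fast++
slow=4 fast=8: a[fast]=6=a[slow] dup, fast++
slow=4 fast=9: a[fast]=6=a[slow] dup, fast++
slow=4 fast=10: a[fast]=8≠a[slow]=6 write a[5]=8, slow++,fast++
slow=5 fast=11: a[fast]=10≠a[slow]=8 write a[6]=10, slow++,fast++

length 6; prefix = [2, 3, 4, 6, 8, 10]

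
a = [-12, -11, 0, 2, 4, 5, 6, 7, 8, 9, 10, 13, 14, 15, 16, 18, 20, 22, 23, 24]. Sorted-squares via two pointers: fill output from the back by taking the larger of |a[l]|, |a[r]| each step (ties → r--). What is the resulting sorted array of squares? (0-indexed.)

[0, 4, 16, 25, 36, 49, 64, 81, 100, 121, 144, 169, 196, 225, 256, 324, 400, 484, 529, 576]

l=0 r=19: |-12|<=|24| out[19]=576, r--
l=0 r=18: |-12|<=|23| out[18]=529, r--
l=0 r=17: |-12|<=|22| out[17]=484, r--
l=0 r=16: |-12|<=|20| out[16]=400, r--
l=0 r=15: |-12|<=|18| out[15]=324, r--
l=0 r=14: |-12|<=|16| out[14]=256, r--
l=0 r=13: |-12|<=|15| out[13]=225, r--
l=0 r=12: |-12|<=|14| out[12]=196, r--
l=0 r=11: |-12|<=|13| out[11]=169, r--
l=0 r=10: |-12|>|10| out[10]=144, l++
l=1 r=10: |-11|>|10| out[9]=121, l++
l=2 r=10: |0|<=|10| out[8]=100, r--
l=2 r=9: |0|<=|9| out[7]=81, r--
l=2 r=8: |0|<=|8| out[6]=64, r--
l=2 r=7: |0|<=|7| out[5]=49, r--
l=2 r=6: |0|<=|6| out[4]=36, r--
l=2 r=5: |0|<=|5| out[3]=25, r--
l=2 r=4: |0|<=|4| out[2]=16, r--
l=2 r=3: |0|<=|2| out[1]=4, r--
l=2 r=2: |0|<=|0| out[0]=0, r--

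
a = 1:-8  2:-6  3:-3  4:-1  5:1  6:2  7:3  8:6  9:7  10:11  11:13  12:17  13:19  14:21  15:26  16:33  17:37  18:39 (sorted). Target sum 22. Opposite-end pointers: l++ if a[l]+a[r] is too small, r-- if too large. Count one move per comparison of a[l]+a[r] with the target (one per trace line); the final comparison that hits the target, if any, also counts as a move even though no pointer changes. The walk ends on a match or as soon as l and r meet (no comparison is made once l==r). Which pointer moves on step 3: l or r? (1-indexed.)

[1,18] -8+39=31 >22 → r--
[1,17] -8+37=29 >22 → r--
[1,16] -8+33=25 >22 → r--

r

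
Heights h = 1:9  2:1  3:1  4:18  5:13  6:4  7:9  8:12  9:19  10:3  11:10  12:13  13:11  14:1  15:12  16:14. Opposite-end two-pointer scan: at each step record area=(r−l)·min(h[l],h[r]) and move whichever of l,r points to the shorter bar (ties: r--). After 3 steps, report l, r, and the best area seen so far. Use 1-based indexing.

l=1 r=16: min(9,14)*15=135 best=135 *, l++
l=2 r=16: min(1,14)*14=14 best=135, l++
l=3 r=16: min(1,14)*13=13 best=135, l++

l=4, r=16, best area=135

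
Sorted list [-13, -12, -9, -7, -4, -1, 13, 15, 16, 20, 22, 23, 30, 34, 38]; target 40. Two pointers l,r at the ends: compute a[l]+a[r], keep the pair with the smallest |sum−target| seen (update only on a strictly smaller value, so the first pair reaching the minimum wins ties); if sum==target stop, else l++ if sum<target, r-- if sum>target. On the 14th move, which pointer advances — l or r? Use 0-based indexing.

r

l=0 r=14: -13+38=25 d=15 *, l++
l=1 r=14: -12+38=26 d=14 *, l++
l=2 r=14: -9+38=29 d=11 *, l++
l=3 r=14: -7+38=31 d=9 *, l++
l=4 r=14: -4+38=34 d=6 *, l++
l=5 r=14: -1+38=37 d=3 *, l++
l=6 r=14: 13+38=51 d=11, r--
l=6 r=13: 13+34=47 d=7, r--
l=6 r=12: 13+30=43 d=3, r--
l=6 r=11: 13+23=36 d=4, l++
l=7 r=11: 15+23=38 d=2 *, l++
l=8 r=11: 16+23=39 d=1 *, l++
l=9 r=11: 20+23=43 d=3, r--
l=9 r=10: 20+22=42 d=2, r--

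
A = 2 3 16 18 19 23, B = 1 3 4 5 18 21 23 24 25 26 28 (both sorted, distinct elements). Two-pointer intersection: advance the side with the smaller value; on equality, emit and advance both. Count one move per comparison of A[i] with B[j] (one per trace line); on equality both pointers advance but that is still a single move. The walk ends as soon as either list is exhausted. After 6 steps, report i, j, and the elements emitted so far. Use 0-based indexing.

i=0 j=0: 2>1, j++
i=0 j=1: 2<3, i++
i=1 j=1: 3==3 emit, i++,j++
i=2 j=2: 16>4, j++
i=2 j=3: 16>5, j++
i=2 j=4: 16<18, i++

i=3, j=4, emitted=[3]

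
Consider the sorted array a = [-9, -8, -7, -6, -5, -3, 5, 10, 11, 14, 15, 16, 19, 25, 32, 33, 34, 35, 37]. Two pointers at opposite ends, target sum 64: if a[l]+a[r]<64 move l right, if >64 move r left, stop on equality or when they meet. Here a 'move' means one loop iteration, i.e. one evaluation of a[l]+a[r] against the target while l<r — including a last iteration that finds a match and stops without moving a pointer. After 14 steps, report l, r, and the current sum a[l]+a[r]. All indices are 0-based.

l=14, r=18, sum=69

[0,18] -9+37=28 <64 → l++
[1,18] -8+37=29 <64 → l++
[2,18] -7+37=30 <64 → l++
[3,18] -6+37=31 <64 → l++
[4,18] -5+37=32 <64 → l++
[5,18] -3+37=34 <64 → l++
[6,18] 5+37=42 <64 → l++
[7,18] 10+37=47 <64 → l++
[8,18] 11+37=48 <64 → l++
[9,18] 14+37=51 <64 → l++
[10,18] 15+37=52 <64 → l++
[11,18] 16+37=53 <64 → l++
[12,18] 19+37=56 <64 → l++
[13,18] 25+37=62 <64 → l++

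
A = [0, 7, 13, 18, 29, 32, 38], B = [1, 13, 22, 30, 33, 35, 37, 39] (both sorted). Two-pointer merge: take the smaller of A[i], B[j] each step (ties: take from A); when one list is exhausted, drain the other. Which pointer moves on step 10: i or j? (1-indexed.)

i=1 j=1: A[i]=0<=B[j]=1 take 0, i++
i=2 j=1: A[i]=7>B[j]=1 take 1, j++
i=2 j=2: A[i]=7<=B[j]=13 take 7, i++
i=3 j=2: A[i]=13<=B[j]=13 take 13, i++
i=4 j=2: A[i]=18>B[j]=13 take 13, j++
i=4 j=3: A[i]=18<=B[j]=22 take 18, i++
i=5 j=3: A[i]=29>B[j]=22 take 22, j++
i=5 j=4: A[i]=29<=B[j]=30 take 29, i++
i=6 j=4: A[i]=32>B[j]=30 take 30, j++
i=6 j=5: A[i]=32<=B[j]=33 take 32, i++

i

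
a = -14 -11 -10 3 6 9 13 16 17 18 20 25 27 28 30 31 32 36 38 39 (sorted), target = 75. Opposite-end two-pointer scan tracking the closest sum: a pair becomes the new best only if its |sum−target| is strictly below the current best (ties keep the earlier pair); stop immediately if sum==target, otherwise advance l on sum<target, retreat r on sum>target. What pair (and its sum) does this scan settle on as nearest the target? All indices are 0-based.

pair (36, 39) with sum 75 (|Δ|=0)

l=0 r=19: -14+39=25 d=50 *, l++
l=1 r=19: -11+39=28 d=47 *, l++
l=2 r=19: -10+39=29 d=46 *, l++
l=3 r=19: 3+39=42 d=33 *, l++
l=4 r=19: 6+39=45 d=30 *, l++
l=5 r=19: 9+39=48 d=27 *, l++
l=6 r=19: 13+39=52 d=23 *, l++
l=7 r=19: 16+39=55 d=20 *, l++
l=8 r=19: 17+39=56 d=19 *, l++
l=9 r=19: 18+39=57 d=18 *, l++
l=10 r=19: 20+39=59 d=16 *, l++
l=11 r=19: 25+39=64 d=11 *, l++
l=12 r=19: 27+39=66 d=9 *, l++
l=13 r=19: 28+39=67 d=8 *, l++
l=14 r=19: 30+39=69 d=6 *, l++
l=15 r=19: 31+39=70 d=5 *, l++
l=16 r=19: 32+39=71 d=4 *, l++
l=17 r=19: 36+39=75 d=0 *, stop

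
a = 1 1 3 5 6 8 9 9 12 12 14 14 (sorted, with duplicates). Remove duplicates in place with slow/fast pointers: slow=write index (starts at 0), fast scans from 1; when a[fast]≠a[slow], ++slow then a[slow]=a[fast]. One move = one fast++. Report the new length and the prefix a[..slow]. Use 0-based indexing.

length 8; prefix = [1, 3, 5, 6, 8, 9, 12, 14]

(s=0,f=1) a[fast]=1=a[slow] dup → fast++
(s=0,f=2) a[fast]=3≠a[slow]=1 write a[1]=3 → slow++,fast++
(s=1,f=3) a[fast]=5≠a[slow]=3 write a[2]=5 → slow++,fast++
(s=2,f=4) a[fast]=6≠a[slow]=5 write a[3]=6 → slow++,fast++
(s=3,f=5) a[fast]=8≠a[slow]=6 write a[4]=8 → slow++,fast++
(s=4,f=6) a[fast]=9≠a[slow]=8 write a[5]=9 → slow++,fast++
(s=5,f=7) a[fast]=9=a[slow] dup → fast++
(s=5,f=8) a[fast]=12≠a[slow]=9 write a[6]=12 → slow++,fast++
(s=6,f=9) a[fast]=12=a[slow] dup → fast++
(s=6,f=10) a[fast]=14≠a[slow]=12 write a[7]=14 → slow++,fast++
(s=7,f=11) a[fast]=14=a[slow] dup → fast++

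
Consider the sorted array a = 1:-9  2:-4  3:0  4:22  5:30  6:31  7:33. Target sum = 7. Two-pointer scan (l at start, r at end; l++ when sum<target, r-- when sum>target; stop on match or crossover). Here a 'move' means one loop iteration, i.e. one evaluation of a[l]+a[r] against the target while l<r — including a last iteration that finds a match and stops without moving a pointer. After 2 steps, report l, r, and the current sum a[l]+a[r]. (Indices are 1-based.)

l=1 r=7: -9+33=24 >7, r--
l=1 r=6: -9+31=22 >7, r--

l=1, r=5, sum=21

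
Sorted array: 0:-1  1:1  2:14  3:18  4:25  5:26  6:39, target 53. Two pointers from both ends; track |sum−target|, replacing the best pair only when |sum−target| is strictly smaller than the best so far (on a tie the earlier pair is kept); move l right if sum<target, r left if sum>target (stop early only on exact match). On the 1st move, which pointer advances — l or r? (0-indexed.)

[0,6] -1+39=38 d=15 * → l++

l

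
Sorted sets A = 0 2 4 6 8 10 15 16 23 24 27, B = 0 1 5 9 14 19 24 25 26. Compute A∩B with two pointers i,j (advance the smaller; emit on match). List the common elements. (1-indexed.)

i=1 j=1: 0==0 emit, i++,j++
i=2 j=2: 2>1, j++
i=2 j=3: 2<5, i++
i=3 j=3: 4<5, i++
i=4 j=3: 6>5, j++
i=4 j=4: 6<9, i++
i=5 j=4: 8<9, i++
i=6 j=4: 10>9, j++
i=6 j=5: 10<14, i++
i=7 j=5: 15>14, j++
i=7 j=6: 15<19, i++
i=8 j=6: 16<19, i++
i=9 j=6: 23>19, j++
i=9 j=7: 23<24, i++
i=10 j=7: 24==24 emit, i++,j++
i=11 j=8: 27>25, j++
i=11 j=9: 27>26, j++

intersection = [0, 24]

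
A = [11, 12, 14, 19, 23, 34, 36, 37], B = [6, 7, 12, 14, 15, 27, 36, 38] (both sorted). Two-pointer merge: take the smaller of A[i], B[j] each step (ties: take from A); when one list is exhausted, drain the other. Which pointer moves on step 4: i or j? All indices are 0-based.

i

i=0 j=0: A[i]=11>B[j]=6 take 6, j++
i=0 j=1: A[i]=11>B[j]=7 take 7, j++
i=0 j=2: A[i]=11<=B[j]=12 take 11, i++
i=1 j=2: A[i]=12<=B[j]=12 take 12, i++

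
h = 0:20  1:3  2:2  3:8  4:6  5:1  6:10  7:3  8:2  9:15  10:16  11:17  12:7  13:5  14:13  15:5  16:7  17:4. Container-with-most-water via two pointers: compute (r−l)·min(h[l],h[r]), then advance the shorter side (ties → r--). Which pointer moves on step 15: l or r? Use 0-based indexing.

l=0 r=17: min(20,4)*17=68 best=68 *, r--
l=0 r=16: min(20,7)*16=112 best=112 *, r--
l=0 r=15: min(20,5)*15=75 best=112, r--
l=0 r=14: min(20,13)*14=182 best=182 *, r--
l=0 r=13: min(20,5)*13=65 best=182, r--
l=0 r=12: min(20,7)*12=84 best=182, r--
l=0 r=11: min(20,17)*11=187 best=187 *, r--
l=0 r=10: min(20,16)*10=160 best=187, r--
l=0 r=9: min(20,15)*9=135 best=187, r--
l=0 r=8: min(20,2)*8=16 best=187, r--
l=0 r=7: min(20,3)*7=21 best=187, r--
l=0 r=6: min(20,10)*6=60 best=187, r--
l=0 r=5: min(20,1)*5=5 best=187, r--
l=0 r=4: min(20,6)*4=24 best=187, r--
l=0 r=3: min(20,8)*3=24 best=187, r--

r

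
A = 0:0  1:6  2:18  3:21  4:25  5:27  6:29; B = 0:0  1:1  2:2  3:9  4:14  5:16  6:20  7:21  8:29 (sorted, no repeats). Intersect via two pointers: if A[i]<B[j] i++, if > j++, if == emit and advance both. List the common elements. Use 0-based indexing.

i=0 j=0: 0==0 emit, i++,j++
i=1 j=1: 6>1, j++
i=1 j=2: 6>2, j++
i=1 j=3: 6<9, i++
i=2 j=3: 18>9, j++
i=2 j=4: 18>14, j++
i=2 j=5: 18>16, j++
i=2 j=6: 18<20, i++
i=3 j=6: 21>20, j++
i=3 j=7: 21==21 emit, i++,j++
i=4 j=8: 25<29, i++
i=5 j=8: 27<29, i++
i=6 j=8: 29==29 emit, i++,j++

intersection = [0, 21, 29]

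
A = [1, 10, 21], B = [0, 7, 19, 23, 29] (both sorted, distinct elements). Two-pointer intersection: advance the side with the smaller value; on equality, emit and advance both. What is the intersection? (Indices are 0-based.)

i=0 j=0: 1>0, j++
i=0 j=1: 1<7, i++
i=1 j=1: 10>7, j++
i=1 j=2: 10<19, i++
i=2 j=2: 21>19, j++
i=2 j=3: 21<23, i++

intersection = []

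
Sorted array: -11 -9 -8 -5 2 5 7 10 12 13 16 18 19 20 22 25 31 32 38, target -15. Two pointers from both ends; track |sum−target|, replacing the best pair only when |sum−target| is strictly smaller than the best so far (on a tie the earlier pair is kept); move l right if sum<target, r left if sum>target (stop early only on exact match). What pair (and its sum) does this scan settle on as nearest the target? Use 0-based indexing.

pair (-11, -5) with sum -16 (|Δ|=1)

l=0 r=18: -11+38=27 d=42 *, r--
l=0 r=17: -11+32=21 d=36 *, r--
l=0 r=16: -11+31=20 d=35 *, r--
l=0 r=15: -11+25=14 d=29 *, r--
l=0 r=14: -11+22=11 d=26 *, r--
l=0 r=13: -11+20=9 d=24 *, r--
l=0 r=12: -11+19=8 d=23 *, r--
l=0 r=11: -11+18=7 d=22 *, r--
l=0 r=10: -11+16=5 d=20 *, r--
l=0 r=9: -11+13=2 d=17 *, r--
l=0 r=8: -11+12=1 d=16 *, r--
l=0 r=7: -11+10=-1 d=14 *, r--
l=0 r=6: -11+7=-4 d=11 *, r--
l=0 r=5: -11+5=-6 d=9 *, r--
l=0 r=4: -11+2=-9 d=6 *, r--
l=0 r=3: -11+-5=-16 d=1 *, l++
l=1 r=3: -9+-5=-14 d=1, r--
l=1 r=2: -9+-8=-17 d=2, l++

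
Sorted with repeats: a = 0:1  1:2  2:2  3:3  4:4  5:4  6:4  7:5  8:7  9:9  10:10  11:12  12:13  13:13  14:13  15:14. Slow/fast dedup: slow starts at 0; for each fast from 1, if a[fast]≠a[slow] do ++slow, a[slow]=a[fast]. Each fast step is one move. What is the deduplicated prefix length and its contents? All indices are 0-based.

length 11; prefix = [1, 2, 3, 4, 5, 7, 9, 10, 12, 13, 14]

(s=0,f=1) a[fast]=2≠a[slow]=1 write a[1]=2 → slow++,fast++
(s=1,f=2) a[fast]=2=a[slow] dup → fast++
(s=1,f=3) a[fast]=3≠a[slow]=2 write a[2]=3 → slow++,fast++
(s=2,f=4) a[fast]=4≠a[slow]=3 write a[3]=4 → slow++,fast++
(s=3,f=5) a[fast]=4=a[slow] dup → fast++
(s=3,f=6) a[fast]=4=a[slow] dup → fast++
(s=3,f=7) a[fast]=5≠a[slow]=4 write a[4]=5 → slow++,fast++
(s=4,f=8) a[fast]=7≠a[slow]=5 write a[5]=7 → slow++,fast++
(s=5,f=9) a[fast]=9≠a[slow]=7 write a[6]=9 → slow++,fast++
(s=6,f=10) a[fast]=10≠a[slow]=9 write a[7]=10 → slow++,fast++
(s=7,f=11) a[fast]=12≠a[slow]=10 write a[8]=12 → slow++,fast++
(s=8,f=12) a[fast]=13≠a[slow]=12 write a[9]=13 → slow++,fast++
(s=9,f=13) a[fast]=13=a[slow] dup → fast++
(s=9,f=14) a[fast]=13=a[slow] dup → fast++
(s=9,f=15) a[fast]=14≠a[slow]=13 write a[10]=14 → slow++,fast++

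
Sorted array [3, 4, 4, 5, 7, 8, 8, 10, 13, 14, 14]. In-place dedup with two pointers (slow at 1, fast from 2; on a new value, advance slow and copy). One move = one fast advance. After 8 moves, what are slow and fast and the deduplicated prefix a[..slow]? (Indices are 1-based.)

(s=1,f=2) a[fast]=4≠a[slow]=3 write a[2]=4 → slow++,fast++
(s=2,f=3) a[fast]=4=a[slow] dup → fast++
(s=2,f=4) a[fast]=5≠a[slow]=4 write a[3]=5 → slow++,fast++
(s=3,f=5) a[fast]=7≠a[slow]=5 write a[4]=7 → slow++,fast++
(s=4,f=6) a[fast]=8≠a[slow]=7 write a[5]=8 → slow++,fast++
(s=5,f=7) a[fast]=8=a[slow] dup → fast++
(s=5,f=8) a[fast]=10≠a[slow]=8 write a[6]=10 → slow++,fast++
(s=6,f=9) a[fast]=13≠a[slow]=10 write a[7]=13 → slow++,fast++

slow=7, fast=10, prefix=[3, 4, 5, 7, 8, 10, 13]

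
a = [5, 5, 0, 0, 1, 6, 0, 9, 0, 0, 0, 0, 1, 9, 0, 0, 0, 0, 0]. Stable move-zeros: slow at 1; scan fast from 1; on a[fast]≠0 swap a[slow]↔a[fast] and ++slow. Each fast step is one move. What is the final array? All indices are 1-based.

[5, 5, 1, 6, 9, 1, 9, 0, 0, 0, 0, 0, 0, 0, 0, 0, 0, 0, 0]

slow=1 fast=1: a[fast]=5≠0 swap→a[1]=5, slow++,fast++
slow=2 fast=2: a[fast]=5≠0 swap→a[2]=5, slow++,fast++
slow=3 fast=3: a[fast]=0, fast++
slow=3 fast=4: a[fast]=0, fast++
slow=3 fast=5: a[fast]=1≠0 swap→a[3]=1, slow++,fast++
slow=4 fast=6: a[fast]=6≠0 swap→a[4]=6, slow++,fast++
slow=5 fast=7: a[fast]=0, fast++
slow=5 fast=8: a[fast]=9≠0 swap→a[5]=9, slow++,fast++
slow=6 fast=9: a[fast]=0, fast++
slow=6 fast=10: a[fast]=0, fast++
slow=6 fast=11: a[fast]=0, fast++
slow=6 fast=12: a[fast]=0, fast++
slow=6 fast=13: a[fast]=1≠0 swap→a[6]=1, slow++,fast++
slow=7 fast=14: a[fast]=9≠0 swap→a[7]=9, slow++,fast++
slow=8 fast=15: a[fast]=0, fast++
slow=8 fast=16: a[fast]=0, fast++
slow=8 fast=17: a[fast]=0, fast++
slow=8 fast=18: a[fast]=0, fast++
slow=8 fast=19: a[fast]=0, fast++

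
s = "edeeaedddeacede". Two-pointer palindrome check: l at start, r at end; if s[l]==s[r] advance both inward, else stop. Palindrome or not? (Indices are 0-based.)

not a palindrome (mismatch at 3,11)

[0,14] 'e'=='e' → l++,r--
[1,13] 'd'=='d' → l++,r--
[2,12] 'e'=='e' → l++,r--
[3,11] 'e'!='c' → stop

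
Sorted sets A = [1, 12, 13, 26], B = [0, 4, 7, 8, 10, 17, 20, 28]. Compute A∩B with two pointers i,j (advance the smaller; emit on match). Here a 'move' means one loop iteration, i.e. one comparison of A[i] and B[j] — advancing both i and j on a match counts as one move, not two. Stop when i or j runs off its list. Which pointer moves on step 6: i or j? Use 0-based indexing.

[i=0,j=0] 1>0 → j++
[i=0,j=1] 1<4 → i++
[i=1,j=1] 12>4 → j++
[i=1,j=2] 12>7 → j++
[i=1,j=3] 12>8 → j++
[i=1,j=4] 12>10 → j++

j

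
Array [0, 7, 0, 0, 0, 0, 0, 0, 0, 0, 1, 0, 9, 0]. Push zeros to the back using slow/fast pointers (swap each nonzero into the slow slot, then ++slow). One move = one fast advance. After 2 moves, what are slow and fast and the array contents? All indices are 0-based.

slow=0 fast=0: a[fast]=0, fast++
slow=0 fast=1: a[fast]=7≠0 swap→a[0]=7, slow++,fast++

slow=1, fast=2, a=[7, 0, 0, 0, 0, 0, 0, 0, 0, 0, 1, 0, 9, 0]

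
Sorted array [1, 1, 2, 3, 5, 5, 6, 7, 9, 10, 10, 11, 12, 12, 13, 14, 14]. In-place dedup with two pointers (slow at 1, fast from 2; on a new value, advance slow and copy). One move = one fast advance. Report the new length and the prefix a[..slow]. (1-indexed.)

length 12; prefix = [1, 2, 3, 5, 6, 7, 9, 10, 11, 12, 13, 14]

(s=1,f=2) a[fast]=1=a[slow] dup → fast++
(s=1,f=3) a[fast]=2≠a[slow]=1 write a[2]=2 → slow++,fast++
(s=2,f=4) a[fast]=3≠a[slow]=2 write a[3]=3 → slow++,fast++
(s=3,f=5) a[fast]=5≠a[slow]=3 write a[4]=5 → slow++,fast++
(s=4,f=6) a[fast]=5=a[slow] dup → fast++
(s=4,f=7) a[fast]=6≠a[slow]=5 write a[5]=6 → slow++,fast++
(s=5,f=8) a[fast]=7≠a[slow]=6 write a[6]=7 → slow++,fast++
(s=6,f=9) a[fast]=9≠a[slow]=7 write a[7]=9 → slow++,fast++
(s=7,f=10) a[fast]=10≠a[slow]=9 write a[8]=10 → slow++,fast++
(s=8,f=11) a[fast]=10=a[slow] dup → fast++
(s=8,f=12) a[fast]=11≠a[slow]=10 write a[9]=11 → slow++,fast++
(s=9,f=13) a[fast]=12≠a[slow]=11 write a[10]=12 → slow++,fast++
(s=10,f=14) a[fast]=12=a[slow] dup → fast++
(s=10,f=15) a[fast]=13≠a[slow]=12 write a[11]=13 → slow++,fast++
(s=11,f=16) a[fast]=14≠a[slow]=13 write a[12]=14 → slow++,fast++
(s=12,f=17) a[fast]=14=a[slow] dup → fast++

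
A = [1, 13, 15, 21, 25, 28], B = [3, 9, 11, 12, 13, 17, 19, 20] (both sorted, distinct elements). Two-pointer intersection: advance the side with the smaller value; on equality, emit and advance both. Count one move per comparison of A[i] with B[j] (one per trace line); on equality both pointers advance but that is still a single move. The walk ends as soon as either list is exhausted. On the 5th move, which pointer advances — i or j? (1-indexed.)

i=1 j=1: 1<3, i++
i=2 j=1: 13>3, j++
i=2 j=2: 13>9, j++
i=2 j=3: 13>11, j++
i=2 j=4: 13>12, j++

j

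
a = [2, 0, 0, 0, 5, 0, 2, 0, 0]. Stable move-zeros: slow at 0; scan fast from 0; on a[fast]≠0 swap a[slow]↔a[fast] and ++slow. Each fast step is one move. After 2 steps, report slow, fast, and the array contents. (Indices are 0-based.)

slow=0 fast=0: a[fast]=2≠0 swap→a[0]=2, slow++,fast++
slow=1 fast=1: a[fast]=0, fast++

slow=1, fast=2, a=[2, 0, 0, 0, 5, 0, 2, 0, 0]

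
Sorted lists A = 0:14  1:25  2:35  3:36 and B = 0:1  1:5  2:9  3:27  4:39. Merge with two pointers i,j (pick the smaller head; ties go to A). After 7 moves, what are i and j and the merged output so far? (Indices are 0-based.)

i=0 j=0: A[i]=14>B[j]=1 take 1, j++
i=0 j=1: A[i]=14>B[j]=5 take 5, j++
i=0 j=2: A[i]=14>B[j]=9 take 9, j++
i=0 j=3: A[i]=14<=B[j]=27 take 14, i++
i=1 j=3: A[i]=25<=B[j]=27 take 25, i++
i=2 j=3: A[i]=35>B[j]=27 take 27, j++
i=2 j=4: A[i]=35<=B[j]=39 take 35, i++

i=3, j=4, merged so far=[1, 5, 9, 14, 25, 27, 35]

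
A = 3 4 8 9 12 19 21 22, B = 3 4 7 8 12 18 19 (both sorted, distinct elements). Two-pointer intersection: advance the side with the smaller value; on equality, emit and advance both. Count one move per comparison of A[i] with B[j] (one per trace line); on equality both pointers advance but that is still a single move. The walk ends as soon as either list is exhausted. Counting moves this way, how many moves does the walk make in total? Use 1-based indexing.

8 moves

[i=1,j=1] 3==3 emit → i++,j++
[i=2,j=2] 4==4 emit → i++,j++
[i=3,j=3] 8>7 → j++
[i=3,j=4] 8==8 emit → i++,j++
[i=4,j=5] 9<12 → i++
[i=5,j=5] 12==12 emit → i++,j++
[i=6,j=6] 19>18 → j++
[i=6,j=7] 19==19 emit → i++,j++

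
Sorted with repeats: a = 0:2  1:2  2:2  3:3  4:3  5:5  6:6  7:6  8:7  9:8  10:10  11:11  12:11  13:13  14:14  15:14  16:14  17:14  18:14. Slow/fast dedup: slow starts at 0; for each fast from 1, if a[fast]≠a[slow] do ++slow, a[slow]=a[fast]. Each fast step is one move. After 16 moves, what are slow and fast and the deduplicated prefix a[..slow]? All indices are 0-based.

(s=0,f=1) a[fast]=2=a[slow] dup → fast++
(s=0,f=2) a[fast]=2=a[slow] dup → fast++
(s=0,f=3) a[fast]=3≠a[slow]=2 write a[1]=3 → slow++,fast++
(s=1,f=4) a[fast]=3=a[slow] dup → fast++
(s=1,f=5) a[fast]=5≠a[slow]=3 write a[2]=5 → slow++,fast++
(s=2,f=6) a[fast]=6≠a[slow]=5 write a[3]=6 → slow++,fast++
(s=3,f=7) a[fast]=6=a[slow] dup → fast++
(s=3,f=8) a[fast]=7≠a[slow]=6 write a[4]=7 → slow++,fast++
(s=4,f=9) a[fast]=8≠a[slow]=7 write a[5]=8 → slow++,fast++
(s=5,f=10) a[fast]=10≠a[slow]=8 write a[6]=10 → slow++,fast++
(s=6,f=11) a[fast]=11≠a[slow]=10 write a[7]=11 → slow++,fast++
(s=7,f=12) a[fast]=11=a[slow] dup → fast++
(s=7,f=13) a[fast]=13≠a[slow]=11 write a[8]=13 → slow++,fast++
(s=8,f=14) a[fast]=14≠a[slow]=13 write a[9]=14 → slow++,fast++
(s=9,f=15) a[fast]=14=a[slow] dup → fast++
(s=9,f=16) a[fast]=14=a[slow] dup → fast++

slow=9, fast=17, prefix=[2, 3, 5, 6, 7, 8, 10, 11, 13, 14]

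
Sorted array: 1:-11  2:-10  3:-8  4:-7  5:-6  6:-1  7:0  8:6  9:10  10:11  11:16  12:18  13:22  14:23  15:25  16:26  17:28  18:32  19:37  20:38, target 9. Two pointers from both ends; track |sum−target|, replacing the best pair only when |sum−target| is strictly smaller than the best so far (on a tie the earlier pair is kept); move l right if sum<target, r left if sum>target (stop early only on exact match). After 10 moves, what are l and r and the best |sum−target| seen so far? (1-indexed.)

[1,20] -11+38=27 d=18 * → r--
[1,19] -11+37=26 d=17 * → r--
[1,18] -11+32=21 d=12 * → r--
[1,17] -11+28=17 d=8 * → r--
[1,16] -11+26=15 d=6 * → r--
[1,15] -11+25=14 d=5 * → r--
[1,14] -11+23=12 d=3 * → r--
[1,13] -11+22=11 d=2 * → r--
[1,12] -11+18=7 d=2 → l++
[2,12] -10+18=8 d=1 * → l++

l=3, r=12, best |Δ|=1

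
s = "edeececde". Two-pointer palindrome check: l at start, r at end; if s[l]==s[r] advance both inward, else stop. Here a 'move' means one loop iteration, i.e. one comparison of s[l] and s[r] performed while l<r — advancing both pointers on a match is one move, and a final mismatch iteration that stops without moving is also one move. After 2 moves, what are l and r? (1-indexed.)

[1,9] 'e'=='e' → l++,r--
[2,8] 'd'=='d' → l++,r--

l=3, r=7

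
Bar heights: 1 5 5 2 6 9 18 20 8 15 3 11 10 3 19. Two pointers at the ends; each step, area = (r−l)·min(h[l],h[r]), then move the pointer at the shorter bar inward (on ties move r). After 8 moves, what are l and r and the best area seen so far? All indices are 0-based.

l=7, r=13, best area=144

[0,14] min(1,19)*14=14 best=14 * → l++
[1,14] min(5,19)*13=65 best=65 * → l++
[2,14] min(5,19)*12=60 best=65 → l++
[3,14] min(2,19)*11=22 best=65 → l++
[4,14] min(6,19)*10=60 best=65 → l++
[5,14] min(9,19)*9=81 best=81 * → l++
[6,14] min(18,19)*8=144 best=144 * → l++
[7,14] min(20,19)*7=133 best=144 → r--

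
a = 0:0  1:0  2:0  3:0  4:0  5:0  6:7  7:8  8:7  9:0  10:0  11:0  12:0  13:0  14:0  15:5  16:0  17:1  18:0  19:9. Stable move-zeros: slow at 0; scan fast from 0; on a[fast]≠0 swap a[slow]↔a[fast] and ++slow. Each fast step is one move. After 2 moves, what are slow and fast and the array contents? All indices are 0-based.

slow=0, fast=2, a=[0, 0, 0, 0, 0, 0, 7, 8, 7, 0, 0, 0, 0, 0, 0, 5, 0, 1, 0, 9]

slow=0 fast=0: a[fast]=0, fast++
slow=0 fast=1: a[fast]=0, fast++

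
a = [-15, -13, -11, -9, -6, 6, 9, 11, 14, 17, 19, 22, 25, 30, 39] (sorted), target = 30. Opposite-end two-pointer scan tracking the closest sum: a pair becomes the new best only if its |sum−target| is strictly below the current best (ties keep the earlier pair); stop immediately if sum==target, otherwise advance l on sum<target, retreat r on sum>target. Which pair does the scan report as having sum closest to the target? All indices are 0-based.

pair (-9, 39) with sum 30 (|Δ|=0)

l=0 r=14: -15+39=24 d=6 *, l++
l=1 r=14: -13+39=26 d=4 *, l++
l=2 r=14: -11+39=28 d=2 *, l++
l=3 r=14: -9+39=30 d=0 *, stop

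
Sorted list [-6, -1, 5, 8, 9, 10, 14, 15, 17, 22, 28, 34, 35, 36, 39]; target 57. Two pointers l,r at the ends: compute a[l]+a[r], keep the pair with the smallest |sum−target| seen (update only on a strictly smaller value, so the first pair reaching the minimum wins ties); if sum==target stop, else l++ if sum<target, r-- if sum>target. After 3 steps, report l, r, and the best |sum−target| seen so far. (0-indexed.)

[0,14] -6+39=33 d=24 * → l++
[1,14] -1+39=38 d=19 * → l++
[2,14] 5+39=44 d=13 * → l++

l=3, r=14, best |Δ|=13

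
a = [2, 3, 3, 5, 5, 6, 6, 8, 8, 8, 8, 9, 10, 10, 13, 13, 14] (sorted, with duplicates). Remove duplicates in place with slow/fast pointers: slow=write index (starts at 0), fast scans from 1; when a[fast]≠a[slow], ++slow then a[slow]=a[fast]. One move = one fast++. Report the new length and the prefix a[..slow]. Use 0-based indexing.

length 9; prefix = [2, 3, 5, 6, 8, 9, 10, 13, 14]

(s=0,f=1) a[fast]=3≠a[slow]=2 write a[1]=3 → slow++,fast++
(s=1,f=2) a[fast]=3=a[slow] dup → fast++
(s=1,f=3) a[fast]=5≠a[slow]=3 write a[2]=5 → slow++,fast++
(s=2,f=4) a[fast]=5=a[slow] dup → fast++
(s=2,f=5) a[fast]=6≠a[slow]=5 write a[3]=6 → slow++,fast++
(s=3,f=6) a[fast]=6=a[slow] dup → fast++
(s=3,f=7) a[fast]=8≠a[slow]=6 write a[4]=8 → slow++,fast++
(s=4,f=8) a[fast]=8=a[slow] dup → fast++
(s=4,f=9) a[fast]=8=a[slow] dup → fast++
(s=4,f=10) a[fast]=8=a[slow] dup → fast++
(s=4,f=11) a[fast]=9≠a[slow]=8 write a[5]=9 → slow++,fast++
(s=5,f=12) a[fast]=10≠a[slow]=9 write a[6]=10 → slow++,fast++
(s=6,f=13) a[fast]=10=a[slow] dup → fast++
(s=6,f=14) a[fast]=13≠a[slow]=10 write a[7]=13 → slow++,fast++
(s=7,f=15) a[fast]=13=a[slow] dup → fast++
(s=7,f=16) a[fast]=14≠a[slow]=13 write a[8]=14 → slow++,fast++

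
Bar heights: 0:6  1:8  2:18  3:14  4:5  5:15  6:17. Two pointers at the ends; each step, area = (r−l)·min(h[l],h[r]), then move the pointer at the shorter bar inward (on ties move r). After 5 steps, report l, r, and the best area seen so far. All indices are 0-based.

l=0 r=6: min(6,17)*6=36 best=36 *, l++
l=1 r=6: min(8,17)*5=40 best=40 *, l++
l=2 r=6: min(18,17)*4=68 best=68 *, r--
l=2 r=5: min(18,15)*3=45 best=68, r--
l=2 r=4: min(18,5)*2=10 best=68, r--

l=2, r=3, best area=68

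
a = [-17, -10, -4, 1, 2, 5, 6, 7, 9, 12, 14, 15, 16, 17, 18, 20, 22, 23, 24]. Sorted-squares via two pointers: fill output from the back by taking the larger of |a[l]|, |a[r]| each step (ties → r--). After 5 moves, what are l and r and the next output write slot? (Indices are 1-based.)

[1,19] |-17|<=|24| out[19]=576 → r--
[1,18] |-17|<=|23| out[18]=529 → r--
[1,17] |-17|<=|22| out[17]=484 → r--
[1,16] |-17|<=|20| out[16]=400 → r--
[1,15] |-17|<=|18| out[15]=324 → r--

l=1, r=14, next write slot=14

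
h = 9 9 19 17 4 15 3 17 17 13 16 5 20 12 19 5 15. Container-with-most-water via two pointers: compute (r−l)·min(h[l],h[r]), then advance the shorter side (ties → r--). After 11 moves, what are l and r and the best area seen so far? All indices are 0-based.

l=7, r=12, best area=228

[0,16] min(9,15)*16=144 best=144 * → l++
[1,16] min(9,15)*15=135 best=144 → l++
[2,16] min(19,15)*14=210 best=210 * → r--
[2,15] min(19,5)*13=65 best=210 → r--
[2,14] min(19,19)*12=228 best=228 * → r--
[2,13] min(19,12)*11=132 best=228 → r--
[2,12] min(19,20)*10=190 best=228 → l++
[3,12] min(17,20)*9=153 best=228 → l++
[4,12] min(4,20)*8=32 best=228 → l++
[5,12] min(15,20)*7=105 best=228 → l++
[6,12] min(3,20)*6=18 best=228 → l++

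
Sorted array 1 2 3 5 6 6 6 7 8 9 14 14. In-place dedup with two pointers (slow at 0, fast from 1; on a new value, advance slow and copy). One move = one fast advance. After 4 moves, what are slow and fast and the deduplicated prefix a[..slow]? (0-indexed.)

slow=4, fast=5, prefix=[1, 2, 3, 5, 6]

slow=0 fast=1: a[fast]=2≠a[slow]=1 write a[1]=2, slow++,fast++
slow=1 fast=2: a[fast]=3≠a[slow]=2 write a[2]=3, slow++,fast++
slow=2 fast=3: a[fast]=5≠a[slow]=3 write a[3]=5, slow++,fast++
slow=3 fast=4: a[fast]=6≠a[slow]=5 write a[4]=6, slow++,fast++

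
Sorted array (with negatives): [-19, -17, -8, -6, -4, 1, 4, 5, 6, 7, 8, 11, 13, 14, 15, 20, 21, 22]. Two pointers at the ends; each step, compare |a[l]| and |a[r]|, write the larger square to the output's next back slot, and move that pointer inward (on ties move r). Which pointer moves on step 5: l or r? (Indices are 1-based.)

l

l=1 r=18: |-19|<=|22| out[18]=484, r--
l=1 r=17: |-19|<=|21| out[17]=441, r--
l=1 r=16: |-19|<=|20| out[16]=400, r--
l=1 r=15: |-19|>|15| out[15]=361, l++
l=2 r=15: |-17|>|15| out[14]=289, l++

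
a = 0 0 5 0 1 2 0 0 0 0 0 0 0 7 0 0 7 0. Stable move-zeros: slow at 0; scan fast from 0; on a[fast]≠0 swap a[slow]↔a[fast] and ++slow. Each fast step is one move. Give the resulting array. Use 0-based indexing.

[5, 1, 2, 7, 7, 0, 0, 0, 0, 0, 0, 0, 0, 0, 0, 0, 0, 0]

slow=0 fast=0: a[fast]=0, fast++
slow=0 fast=1: a[fast]=0, fast++
slow=0 fast=2: a[fast]=5≠0 swap→a[0]=5, slow++,fast++
slow=1 fast=3: a[fast]=0, fast++
slow=1 fast=4: a[fast]=1≠0 swap→a[1]=1, slow++,fast++
slow=2 fast=5: a[fast]=2≠0 swap→a[2]=2, slow++,fast++
slow=3 fast=6: a[fast]=0, fast++
slow=3 fast=7: a[fast]=0, fast++
slow=3 fast=8: a[fast]=0, fast++
slow=3 fast=9: a[fast]=0, fast++
slow=3 fast=10: a[fast]=0, fast++
slow=3 fast=11: a[fast]=0, fast++
slow=3 fast=12: a[fast]=0, fast++
slow=3 fast=13: a[fast]=7≠0 swap→a[3]=7, slow++,fast++
slow=4 fast=14: a[fast]=0, fast++
slow=4 fast=15: a[fast]=0, fast++
slow=4 fast=16: a[fast]=7≠0 swap→a[4]=7, slow++,fast++
slow=5 fast=17: a[fast]=0, fast++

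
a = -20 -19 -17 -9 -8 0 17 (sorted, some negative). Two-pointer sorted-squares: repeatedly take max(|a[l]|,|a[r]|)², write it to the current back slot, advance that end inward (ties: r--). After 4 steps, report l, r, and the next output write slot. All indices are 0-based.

l=3, r=5, next write slot=2

[0,6] |-20|>|17| out[6]=400 → l++
[1,6] |-19|>|17| out[5]=361 → l++
[2,6] |-17|<=|17| out[4]=289 → r--
[2,5] |-17|>|0| out[3]=289 → l++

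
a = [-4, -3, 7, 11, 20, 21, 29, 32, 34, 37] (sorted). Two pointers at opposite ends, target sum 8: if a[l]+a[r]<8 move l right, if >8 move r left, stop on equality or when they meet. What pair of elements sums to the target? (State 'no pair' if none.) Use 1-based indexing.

[1,10] -4+37=33 >8 → r--
[1,9] -4+34=30 >8 → r--
[1,8] -4+32=28 >8 → r--
[1,7] -4+29=25 >8 → r--
[1,6] -4+21=17 >8 → r--
[1,5] -4+20=16 >8 → r--
[1,4] -4+11=7 <8 → l++
[2,4] -3+11=8 → found

(-3, 11)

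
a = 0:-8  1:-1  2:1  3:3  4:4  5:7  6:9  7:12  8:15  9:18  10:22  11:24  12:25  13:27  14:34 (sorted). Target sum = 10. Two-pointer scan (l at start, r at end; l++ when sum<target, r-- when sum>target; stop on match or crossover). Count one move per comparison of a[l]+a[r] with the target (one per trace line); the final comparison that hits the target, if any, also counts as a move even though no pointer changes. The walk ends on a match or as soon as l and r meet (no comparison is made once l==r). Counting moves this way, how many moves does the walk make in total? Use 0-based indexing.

6 moves

l=0 r=14: -8+34=26 >10, r--
l=0 r=13: -8+27=19 >10, r--
l=0 r=12: -8+25=17 >10, r--
l=0 r=11: -8+24=16 >10, r--
l=0 r=10: -8+22=14 >10, r--
l=0 r=9: -8+18=10, found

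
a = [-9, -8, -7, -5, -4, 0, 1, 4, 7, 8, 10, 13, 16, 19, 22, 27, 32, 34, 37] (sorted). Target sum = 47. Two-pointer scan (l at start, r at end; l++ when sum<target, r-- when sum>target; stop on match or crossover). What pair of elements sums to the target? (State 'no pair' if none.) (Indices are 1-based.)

(10, 37)

l=1 r=19: -9+37=28 <47, l++
l=2 r=19: -8+37=29 <47, l++
l=3 r=19: -7+37=30 <47, l++
l=4 r=19: -5+37=32 <47, l++
l=5 r=19: -4+37=33 <47, l++
l=6 r=19: 0+37=37 <47, l++
l=7 r=19: 1+37=38 <47, l++
l=8 r=19: 4+37=41 <47, l++
l=9 r=19: 7+37=44 <47, l++
l=10 r=19: 8+37=45 <47, l++
l=11 r=19: 10+37=47, found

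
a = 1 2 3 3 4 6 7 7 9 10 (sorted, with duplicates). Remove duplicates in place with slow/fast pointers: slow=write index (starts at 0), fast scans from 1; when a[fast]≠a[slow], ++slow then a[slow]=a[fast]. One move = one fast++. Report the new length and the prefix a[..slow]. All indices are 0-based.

slow=0 fast=1: a[fast]=2≠a[slow]=1 write a[1]=2, slow++,fast++
slow=1 fast=2: a[fast]=3≠a[slow]=2 write a[2]=3, slow++,fast++
slow=2 fast=3: a[fast]=3=a[slow] dup, fast++
slow=2 fast=4: a[fast]=4≠a[slow]=3 write a[3]=4, slow++,fast++
slow=3 fast=5: a[fast]=6≠a[slow]=4 write a[4]=6, slow++,fast++
slow=4 fast=6: a[fast]=7≠a[slow]=6 write a[5]=7, slow++,fast++
slow=5 fast=7: a[fast]=7=a[slow] dup, fast++
slow=5 fast=8: a[fast]=9≠a[slow]=7 write a[6]=9, slow++,fast++
slow=6 fast=9: a[fast]=10≠a[slow]=9 write a[7]=10, slow++,fast++

length 8; prefix = [1, 2, 3, 4, 6, 7, 9, 10]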